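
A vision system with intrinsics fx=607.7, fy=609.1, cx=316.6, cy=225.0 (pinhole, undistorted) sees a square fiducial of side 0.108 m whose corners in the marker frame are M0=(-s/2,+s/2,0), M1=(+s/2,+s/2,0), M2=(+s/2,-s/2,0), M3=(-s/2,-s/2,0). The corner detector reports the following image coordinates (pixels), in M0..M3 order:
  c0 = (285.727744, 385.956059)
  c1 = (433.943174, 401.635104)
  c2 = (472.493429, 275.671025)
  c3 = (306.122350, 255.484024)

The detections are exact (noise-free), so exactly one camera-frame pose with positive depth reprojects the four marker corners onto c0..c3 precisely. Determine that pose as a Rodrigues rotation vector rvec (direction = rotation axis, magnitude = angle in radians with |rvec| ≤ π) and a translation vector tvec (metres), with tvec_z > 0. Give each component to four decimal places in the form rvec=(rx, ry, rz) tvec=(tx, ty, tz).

rvec=(0.4751, -0.0400, 0.1384) tvec=(0.0392, 0.0734, 0.4116)

Intrinsics K: fx=607.7, fy=609.1, cx=316.6, cy=225.0
Marker side s = 0.108 m; corners in marker frame (Z=0):
  M0 = (-0.0540, +0.0540, 0)
  M1 = (+0.0540, +0.0540, 0)
  M2 = (+0.0540, -0.0540, 0)
  M3 = (-0.0540, -0.0540, 0)
Detected image corners:
  c0 = (285.727744, 385.956059) px
  c1 = (433.943174, 401.635104) px
  c2 = (472.493429, 275.671025) px
  c3 = (306.122350, 255.484024) px
Planar DLT: solve 8×8 A·h = b for H (H[2,2]=1):
  H  [+1515.68586 +138.69479 +374.42425]
  H  [+221.36878 +1549.96319 +333.58082]
  H  [+0.17157 +1.10090 +1.00000]
B = K⁻¹H; ‖b₁‖=2.429466, ‖b₂‖=2.429466; λ = 2/(‖b₁‖+‖b₂‖) = 0.411613, sign → tz>0 ⇒ λ=+0.411613
r₁ = λ·B[:,0] = (+0.98983,+0.12351,+0.07062); r₂ = λ·B[:,1] = (-0.14214,+0.88003,+0.45315)
r₃ = r₁×r₂ = (-0.00618,-0.45857,+0.88864); SVD([r₁ r₂ r₃]) → R = UVᵀ:
  R  [+0.98983 -0.14214 -0.00618]
  R  [+0.12351 +0.88003 -0.45857]
  R  [+0.07062 +0.45315 +0.88864]
t = (+0.03917, +0.07338, +0.41161) m
tr R = 2.758495; θ = arccos((tr R − 1)/2) = 0.496517 rad = 28.448°
axis k = ((R−Rᵀ)₃₂, (R−Rᵀ)₁₃, (R−Rᵀ)₂₁) / (2 sinθ) = (+0.956953, -0.080608, +0.278826)
rvec = θ·k = (+0.475143, -0.040023, +0.138442)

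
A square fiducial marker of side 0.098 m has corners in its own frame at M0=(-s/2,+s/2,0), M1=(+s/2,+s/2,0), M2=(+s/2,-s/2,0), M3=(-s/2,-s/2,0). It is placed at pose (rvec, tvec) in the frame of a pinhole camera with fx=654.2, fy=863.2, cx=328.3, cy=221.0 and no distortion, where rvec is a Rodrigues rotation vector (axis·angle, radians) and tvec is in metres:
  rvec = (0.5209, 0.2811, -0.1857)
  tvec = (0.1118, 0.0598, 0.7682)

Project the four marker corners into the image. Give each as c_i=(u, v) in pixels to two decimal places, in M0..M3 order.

Intrinsics K: fx=654.2, fy=863.2, cx=328.3, cy=221.0
Marker side s = 0.098 m; corners in marker frame (Z=0):
  M0 = (-0.0490, +0.0490, 0)
  M1 = (+0.0490, +0.0490, 0)
  M2 = (+0.0490, -0.0490, 0)
  M3 = (-0.0490, -0.0490, 0)
rvec = (0.5209, 0.2811, -0.1857), |rvec| = θ = 0.62035 rad = 35.544°
Rodrigues: sinθ=0.58132, 1−cosθ=0.18633; R = I + sinθ·[k]× + (1−cosθ)·[k]×²:
    [+0.94505 +0.24491 +0.21658]
    [-0.10312 +0.85193 -0.51340]
    [-0.31025 +0.46285 +0.83037]
t = (0.1118, 0.0598, 0.7682) m
M0: Pc = R·M0+t = (+0.07749, +0.10660, +0.80608); u = 654.2·(+0.07749)/0.80608 + 328.3 = 391.1921, v = 863.2·(+0.10660)/0.80608 + 221.0 = 335.1510
M1: Pc = R·M1+t = (+0.17011, +0.09649, +0.77568); u = 654.2·(+0.17011)/0.77568 + 328.3 = 471.7676, v = 863.2·(+0.09649)/0.77568 + 221.0 = 328.3791
M2: Pc = R·M2+t = (+0.14611, +0.01300, +0.73032); u = 654.2·(+0.14611)/0.73032 + 328.3 = 459.1785, v = 863.2·(+0.01300)/0.73032 + 221.0 = 236.3682
M3: Pc = R·M3+t = (+0.05349, +0.02311, +0.76072); u = 654.2·(+0.05349)/0.76072 + 328.3 = 374.3017, v = 863.2·(+0.02311)/0.76072 + 221.0 = 247.2213

c0=(391.19, 335.15) c1=(471.77, 328.38) c2=(459.18, 236.37) c3=(374.30, 247.22)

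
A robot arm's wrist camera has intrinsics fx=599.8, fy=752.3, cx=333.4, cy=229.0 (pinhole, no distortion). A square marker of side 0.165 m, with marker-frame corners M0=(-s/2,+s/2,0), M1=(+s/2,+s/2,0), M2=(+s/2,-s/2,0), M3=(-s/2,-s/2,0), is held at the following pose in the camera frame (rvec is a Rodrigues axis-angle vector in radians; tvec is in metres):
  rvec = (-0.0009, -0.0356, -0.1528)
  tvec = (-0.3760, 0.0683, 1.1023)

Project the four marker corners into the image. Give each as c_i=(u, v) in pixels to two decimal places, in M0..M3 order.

c0=(90.69, 340.11) c1=(180.40, 322.43) c2=(166.73, 211.44) c3=(76.92, 228.53)

Intrinsics K: fx=599.8, fy=752.3, cx=333.4, cy=229.0
Marker side s = 0.165 m; corners in marker frame (Z=0):
  M0 = (-0.0825, +0.0825, 0)
  M1 = (+0.0825, +0.0825, 0)
  M2 = (+0.0825, -0.0825, 0)
  M3 = (-0.0825, -0.0825, 0)
rvec = (-0.0009, -0.0356, -0.1528), |rvec| = θ = 0.15689 rad = 8.989°
Rodrigues: sinθ=0.15625, 1−cosθ=0.01228; R = I + sinθ·[k]× + (1−cosθ)·[k]×²:
    [+0.98772 +0.15219 -0.03539]
    [-0.15216 +0.98835 +0.00361]
    [+0.03552 +0.00182 +0.99937]
t = (-0.3760, 0.0683, 1.1023) m
M0: Pc = R·M0+t = (-0.44493, +0.16239, +1.09952); u = 599.8·(-0.44493)/1.09952 + 333.4 = 90.6852, v = 752.3·(+0.16239)/1.09952 + 229.0 = 340.1098
M1: Pc = R·M1+t = (-0.28196, +0.13729, +1.10538); u = 599.8·(-0.28196)/1.10538 + 333.4 = 180.4046, v = 752.3·(+0.13729)/1.10538 + 229.0 = 322.4340
M2: Pc = R·M2+t = (-0.30707, -0.02579, +1.10508); u = 599.8·(-0.30707)/1.10508 + 333.4 = 166.7335, v = 752.3·(-0.02579)/1.10508 + 229.0 = 211.4418
M3: Pc = R·M3+t = (-0.47004, -0.00069, +1.09922); u = 599.8·(-0.47004)/1.09922 + 333.4 = 76.9167, v = 752.3·(-0.00069)/1.09922 + 229.0 = 228.5306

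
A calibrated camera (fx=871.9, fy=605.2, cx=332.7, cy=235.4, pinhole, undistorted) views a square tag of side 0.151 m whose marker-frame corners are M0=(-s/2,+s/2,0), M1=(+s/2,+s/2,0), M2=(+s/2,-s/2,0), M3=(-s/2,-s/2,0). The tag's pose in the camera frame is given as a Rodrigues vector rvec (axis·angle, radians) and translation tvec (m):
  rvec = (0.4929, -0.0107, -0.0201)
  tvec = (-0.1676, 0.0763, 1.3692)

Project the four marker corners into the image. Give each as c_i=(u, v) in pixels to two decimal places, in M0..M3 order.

Intrinsics K: fx=871.9, fy=605.2, cx=332.7, cy=235.4
Marker side s = 0.151 m; corners in marker frame (Z=0):
  M0 = (-0.0755, +0.0755, 0)
  M1 = (+0.0755, +0.0755, 0)
  M2 = (+0.0755, -0.0755, 0)
  M3 = (-0.0755, -0.0755, 0)
rvec = (0.4929, -0.0107, -0.0201), |rvec| = θ = 0.49343 rad = 28.271°
Rodrigues: sinθ=0.47365, 1−cosθ=0.11928; R = I + sinθ·[k]× + (1−cosθ)·[k]×²:
    [+0.99975 +0.01671 -0.01513]
    [-0.02188 +0.88077 -0.47304]
    [+0.00542 +0.47325 +0.88091]
t = (-0.1676, 0.0763, 1.3692) m
M0: Pc = R·M0+t = (-0.24182, +0.14445, +1.40452); u = 871.9·(-0.24182)/1.40452 + 332.7 = 182.5832, v = 605.2·(+0.14445)/1.40452 + 235.4 = 297.6427
M1: Pc = R·M1+t = (-0.09086, +0.14115, +1.40534); u = 871.9·(-0.09086)/1.40534 + 332.7 = 276.3302, v = 605.2·(+0.14115)/1.40534 + 235.4 = 296.1838
M2: Pc = R·M2+t = (-0.09338, +0.00815, +1.33388); u = 871.9·(-0.09338)/1.33388 + 332.7 = 271.6609, v = 605.2·(+0.00815)/1.33388 + 235.4 = 239.0977
M3: Pc = R·M3+t = (-0.24434, +0.01145, +1.33306); u = 871.9·(-0.24434)/1.33306 + 332.7 = 172.8857, v = 605.2·(+0.01145)/1.33306 + 235.4 = 240.5998

c0=(182.58, 297.64) c1=(276.33, 296.18) c2=(271.66, 239.10) c3=(172.89, 240.60)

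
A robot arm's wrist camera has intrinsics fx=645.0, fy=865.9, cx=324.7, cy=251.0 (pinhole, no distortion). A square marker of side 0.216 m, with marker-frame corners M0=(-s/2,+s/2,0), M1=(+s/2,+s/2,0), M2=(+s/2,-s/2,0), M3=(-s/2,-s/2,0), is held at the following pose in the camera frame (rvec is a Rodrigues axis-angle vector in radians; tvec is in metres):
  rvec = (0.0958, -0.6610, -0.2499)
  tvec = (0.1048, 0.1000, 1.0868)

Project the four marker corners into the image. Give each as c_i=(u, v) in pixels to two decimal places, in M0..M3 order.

Intrinsics K: fx=645.0, fy=865.9, cx=324.7, cy=251.0
Marker side s = 0.216 m; corners in marker frame (Z=0):
  M0 = (-0.1080, +0.1080, 0)
  M1 = (+0.1080, +0.1080, 0)
  M2 = (+0.1080, -0.1080, 0)
  M3 = (-0.1080, -0.1080, 0)
rvec = (0.0958, -0.6610, -0.2499), |rvec| = θ = 0.71313 rad = 40.859°
Rodrigues: sinθ=0.65420, 1−cosθ=0.24368; R = I + sinθ·[k]× + (1−cosθ)·[k]×²:
    [+0.76072 +0.19891 -0.61785]
    [-0.25959 +0.96568 -0.00873]
    [+0.59491 +0.16703 +0.78624]
t = (0.1048, 0.1000, 1.0868) m
M0: Pc = R·M0+t = (+0.04412, +0.23233, +1.04059); u = 645.0·(+0.04412)/1.04059 + 324.7 = 352.0502, v = 865.9·(+0.23233)/1.04059 + 251.0 = 444.3270
M1: Pc = R·M1+t = (+0.20844, +0.17626, +1.16909); u = 645.0·(+0.20844)/1.16909 + 324.7 = 439.6985, v = 865.9·(+0.17626)/1.16909 + 251.0 = 381.5469
M2: Pc = R·M2+t = (+0.16548, -0.03233, +1.13301); u = 645.0·(+0.16548)/1.13301 + 324.7 = 418.9018, v = 865.9·(-0.03233)/1.13301 + 251.0 = 226.2924
M3: Pc = R·M3+t = (+0.00116, +0.02374, +1.00451); u = 645.0·(+0.00116)/1.00451 + 324.7 = 325.4451, v = 865.9·(+0.02374)/1.00451 + 251.0 = 271.4666

c0=(352.05, 444.33) c1=(439.70, 381.55) c2=(418.90, 226.29) c3=(325.45, 271.47)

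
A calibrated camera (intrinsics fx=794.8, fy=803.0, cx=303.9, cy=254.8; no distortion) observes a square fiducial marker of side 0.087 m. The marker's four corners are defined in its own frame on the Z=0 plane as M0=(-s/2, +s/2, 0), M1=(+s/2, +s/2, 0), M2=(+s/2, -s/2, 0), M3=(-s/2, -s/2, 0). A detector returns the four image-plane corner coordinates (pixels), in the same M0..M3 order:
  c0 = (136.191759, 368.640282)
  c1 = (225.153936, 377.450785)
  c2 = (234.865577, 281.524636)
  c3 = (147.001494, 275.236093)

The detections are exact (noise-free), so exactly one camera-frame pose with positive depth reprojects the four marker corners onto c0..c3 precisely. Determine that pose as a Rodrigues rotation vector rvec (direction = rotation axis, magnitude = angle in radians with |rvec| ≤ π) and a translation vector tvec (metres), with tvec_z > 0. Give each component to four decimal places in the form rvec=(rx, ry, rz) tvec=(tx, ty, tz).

Intrinsics K: fx=794.8, fy=803.0, cx=303.9, cy=254.8
Marker side s = 0.087 m; corners in marker frame (Z=0):
  M0 = (-0.0435, +0.0435, 0)
  M1 = (+0.0435, +0.0435, 0)
  M2 = (+0.0435, -0.0435, 0)
  M3 = (-0.0435, -0.0435, 0)
Detected image corners:
  c0 = (136.191759, 368.640282) px
  c1 = (225.153936, 377.450785) px
  c2 = (234.865577, 281.524636) px
  c3 = (147.001494, 275.236093) px
Planar DLT: solve 8×8 A·h = b for H (H[2,2]=1):
  H  [+961.91608 -150.84342 +185.28086]
  H  [-8.48509 +1030.38024 +325.30124]
  H  [-0.29213 -0.17666 +1.00000]
B = K⁻¹H; ‖b₁‖=1.356341, ‖b₂‖=1.356341; λ = 2/(‖b₁‖+‖b₂‖) = 0.737278, sign → tz>0 ⇒ λ=+0.737278
r₁ = λ·B[:,0] = (+0.97465,+0.06055,-0.21538); r₂ = λ·B[:,1] = (-0.09012,+0.98738,-0.13025)
r₃ = r₁×r₂ = (+0.20477,+0.14636,+0.96781); SVD([r₁ r₂ r₃]) → R = UVᵀ:
  R  [+0.97465 -0.09012 +0.20477]
  R  [+0.06055 +0.98738 +0.14636]
  R  [-0.21538 -0.13025 +0.96781]
t = (-0.11003, +0.06473, +0.73728) m
tr R = 2.929833; θ = arccos((tr R − 1)/2) = 0.265670 rad = 15.222°
axis k = ((R−Rᵀ)₃₂, (R−Rᵀ)₁₃, (R−Rᵀ)₂₁) / (2 sinθ) = (-0.526757, +0.800120, +0.286940)
rvec = θ·k = (-0.139944, +0.212568, +0.076232)

rvec=(-0.1399, 0.2126, 0.0762) tvec=(-0.1100, 0.0647, 0.7373)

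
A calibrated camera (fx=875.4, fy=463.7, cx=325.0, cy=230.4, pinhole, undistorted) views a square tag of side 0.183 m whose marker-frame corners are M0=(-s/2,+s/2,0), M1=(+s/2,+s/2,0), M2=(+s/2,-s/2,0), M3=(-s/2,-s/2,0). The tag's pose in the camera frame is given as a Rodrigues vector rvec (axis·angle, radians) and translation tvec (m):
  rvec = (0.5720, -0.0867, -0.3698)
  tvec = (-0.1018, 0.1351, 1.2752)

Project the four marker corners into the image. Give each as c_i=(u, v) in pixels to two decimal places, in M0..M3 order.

c0=(220.83, 314.14) c1=(333.21, 290.96) c2=(292.30, 241.99) c3=(170.94, 267.20)

Intrinsics K: fx=875.4, fy=463.7, cx=325.0, cy=230.4
Marker side s = 0.183 m; corners in marker frame (Z=0):
  M0 = (-0.0915, +0.0915, 0)
  M1 = (+0.0915, +0.0915, 0)
  M2 = (+0.0915, -0.0915, 0)
  M3 = (-0.0915, -0.0915, 0)
rvec = (0.5720, -0.0867, -0.3698), |rvec| = θ = 0.68662 rad = 39.341°
Rodrigues: sinθ=0.63393, 1−cosθ=0.22661; R = I + sinθ·[k]× + (1−cosθ)·[k]×²:
    [+0.93066 +0.31758 -0.18172]
    [-0.36526 +0.77700 -0.51269]
    [-0.02163 +0.54351 +0.83912]
t = (-0.1018, 0.1351, 1.2752) m
M0: Pc = R·M0+t = (-0.15790, +0.23962, +1.32691); u = 875.4·(-0.15790)/1.32691 + 325.0 = 220.8315, v = 463.7·(+0.23962)/1.32691 + 230.4 = 314.1361
M1: Pc = R·M1+t = (+0.01241, +0.17277, +1.32295); u = 875.4·(+0.01241)/1.32295 + 325.0 = 333.2142, v = 463.7·(+0.17277)/1.32295 + 230.4 = 290.9582
M2: Pc = R·M2+t = (-0.04570, +0.03058, +1.22349); u = 875.4·(-0.04570)/1.22349 + 325.0 = 292.2991, v = 463.7·(+0.03058)/1.22349 + 230.4 = 241.9909
M3: Pc = R·M3+t = (-0.21601, +0.09743, +1.22745); u = 875.4·(-0.21601)/1.22745 + 325.0 = 170.9417, v = 463.7·(+0.09743)/1.22745 + 230.4 = 267.2049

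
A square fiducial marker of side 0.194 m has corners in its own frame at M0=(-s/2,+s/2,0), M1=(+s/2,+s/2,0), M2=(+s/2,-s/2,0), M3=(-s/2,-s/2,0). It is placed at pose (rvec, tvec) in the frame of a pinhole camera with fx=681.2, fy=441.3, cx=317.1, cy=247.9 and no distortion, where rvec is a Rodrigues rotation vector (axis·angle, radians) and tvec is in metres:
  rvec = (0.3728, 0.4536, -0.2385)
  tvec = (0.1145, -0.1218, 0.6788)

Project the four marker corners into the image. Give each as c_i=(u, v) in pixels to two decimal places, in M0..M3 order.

Intrinsics K: fx=681.2, fy=441.3, cx=317.1, cy=247.9
Marker side s = 0.194 m; corners in marker frame (Z=0):
  M0 = (-0.0970, +0.0970, 0)
  M1 = (+0.0970, +0.0970, 0)
  M2 = (+0.0970, -0.0970, 0)
  M3 = (-0.0970, -0.0970, 0)
rvec = (0.3728, 0.4536, -0.2385), |rvec| = θ = 0.63373 rad = 36.310°
Rodrigues: sinθ=0.59216, 1−cosθ=0.19418; R = I + sinθ·[k]× + (1−cosθ)·[k]×²:
    [+0.87302 +0.30461 +0.38085]
    [-0.14109 +0.90530 -0.40065]
    [-0.46683 +0.29604 +0.83333]
t = (0.1145, -0.1218, 0.6788) m
M0: Pc = R·M0+t = (+0.05936, -0.02030, +0.75280); u = 681.2·(+0.05936)/0.75280 + 317.1 = 370.8184, v = 441.3·(-0.02030)/0.75280 + 247.9 = 236.0002
M1: Pc = R·M1+t = (+0.22873, -0.04767, +0.66223); u = 681.2·(+0.22873)/0.66223 + 317.1 = 552.3812, v = 441.3·(-0.04767)/0.66223 + 247.9 = 216.1324
M2: Pc = R·M2+t = (+0.16964, -0.22330, +0.60480); u = 681.2·(+0.16964)/0.60480 + 317.1 = 508.1637, v = 441.3·(-0.22330)/0.60480 + 247.9 = 84.9664
M3: Pc = R·M3+t = (+0.00027, -0.19593, +0.69537); u = 681.2·(+0.00027)/0.69537 + 317.1 = 317.3643, v = 441.3·(-0.19593)/0.69537 + 247.9 = 123.5583

c0=(370.82, 236.00) c1=(552.38, 216.13) c2=(508.16, 84.97) c3=(317.36, 123.56)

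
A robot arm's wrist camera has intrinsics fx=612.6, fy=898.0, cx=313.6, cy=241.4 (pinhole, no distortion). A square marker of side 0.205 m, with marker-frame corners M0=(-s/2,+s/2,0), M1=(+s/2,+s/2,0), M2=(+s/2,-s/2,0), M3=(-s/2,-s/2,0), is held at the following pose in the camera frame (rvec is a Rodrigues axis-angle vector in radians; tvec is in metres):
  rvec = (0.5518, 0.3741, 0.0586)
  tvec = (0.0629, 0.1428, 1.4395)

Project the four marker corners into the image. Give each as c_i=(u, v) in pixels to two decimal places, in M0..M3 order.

Intrinsics K: fx=612.6, fy=898.0, cx=313.6, cy=241.4
Marker side s = 0.205 m; corners in marker frame (Z=0):
  M0 = (-0.1025, +0.1025, 0)
  M1 = (+0.1025, +0.1025, 0)
  M2 = (+0.1025, -0.1025, 0)
  M3 = (-0.1025, -0.1025, 0)
rvec = (0.5518, 0.3741, 0.0586), |rvec| = θ = 0.66923 rad = 38.344°
Rodrigues: sinθ=0.62038, 1−cosθ=0.21570; R = I + sinθ·[k]× + (1−cosθ)·[k]×²:
    [+0.93094 +0.04510 +0.36237]
    [+0.15374 +0.85170 -0.50097]
    [-0.33122 +0.52208 +0.78595]
t = (0.0629, 0.1428, 1.4395) m
M0: Pc = R·M0+t = (-0.02790, +0.21434, +1.52696); u = 612.6·(-0.02790)/1.52696 + 313.6 = 302.4071, v = 898.0·(+0.21434)/1.52696 + 241.4 = 367.4529
M1: Pc = R·M1+t = (+0.16294, +0.24586, +1.45906); u = 612.6·(+0.16294)/1.45906 + 313.6 = 382.0135, v = 898.0·(+0.24586)/1.45906 + 241.4 = 392.7166
M2: Pc = R·M2+t = (+0.15370, +0.07126, +1.35204); u = 612.6·(+0.15370)/1.35204 + 313.6 = 383.2403, v = 898.0·(+0.07126)/1.35204 + 241.4 = 288.7291
M3: Pc = R·M3+t = (-0.03714, +0.03974, +1.41994); u = 612.6·(-0.03714)/1.41994 + 313.6 = 297.5750, v = 898.0·(+0.03974)/1.41994 + 241.4 = 266.5337

c0=(302.41, 367.45) c1=(382.01, 392.72) c2=(383.24, 288.73) c3=(297.58, 266.53)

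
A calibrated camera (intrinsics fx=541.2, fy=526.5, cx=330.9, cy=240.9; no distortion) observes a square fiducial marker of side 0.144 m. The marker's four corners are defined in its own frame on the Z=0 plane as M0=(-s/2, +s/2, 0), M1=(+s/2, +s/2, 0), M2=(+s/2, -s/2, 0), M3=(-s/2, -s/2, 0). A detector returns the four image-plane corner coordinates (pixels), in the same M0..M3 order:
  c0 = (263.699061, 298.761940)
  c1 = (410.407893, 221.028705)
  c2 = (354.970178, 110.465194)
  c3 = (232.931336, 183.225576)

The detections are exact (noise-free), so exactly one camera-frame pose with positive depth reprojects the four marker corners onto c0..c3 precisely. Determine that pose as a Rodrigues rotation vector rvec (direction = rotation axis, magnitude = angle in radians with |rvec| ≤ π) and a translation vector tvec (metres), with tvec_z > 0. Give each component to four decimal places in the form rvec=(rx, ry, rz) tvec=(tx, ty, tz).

Intrinsics K: fx=541.2, fy=526.5, cx=330.9, cy=240.9
Marker side s = 0.144 m; corners in marker frame (Z=0):
  M0 = (-0.0720, +0.0720, 0)
  M1 = (+0.0720, +0.0720, 0)
  M2 = (+0.0720, -0.0720, 0)
  M3 = (-0.0720, -0.0720, 0)
Detected image corners:
  c0 = (263.699061, 298.761940) px
  c1 = (410.407893, 221.028705) px
  c2 = (354.970178, 110.465194) px
  c3 = (232.931336, 183.225576) px
Planar DLT: solve 8×8 A·h = b for H (H[2,2]=1):
  H  [+784.96165 -60.38788 +311.58142]
  H  [-612.16511 +555.53688 +199.97832]
  H  [-0.44758 -1.13138 +1.00000]
B = K⁻¹H; ‖b₁‖=2.022460, ‖b₂‖=2.022460; λ = 2/(‖b₁‖+‖b₂‖) = 0.494447, sign → tz>0 ⇒ λ=+0.494447
r₁ = λ·B[:,0] = (+0.85246,-0.47364,-0.22130); r₂ = λ·B[:,1] = (+0.28686,+0.77767,-0.55941)
r₃ = r₁×r₂ = (+0.43706,+0.41339,+0.79880); SVD([r₁ r₂ r₃]) → R = UVᵀ:
  R  [+0.85246 +0.28686 +0.43706]
  R  [-0.47364 +0.77767 +0.41339]
  R  [-0.22130 -0.55941 +0.79880]
t = (-0.01765, -0.03843, +0.49445) m
tr R = 2.428939; θ = arccos((tr R − 1)/2) = 0.774931 rad = 44.400°
axis k = ((R−Rᵀ)₃₂, (R−Rᵀ)₁₃, (R−Rᵀ)₂₁) / (2 sinθ) = (-0.695185, +0.470484, -0.543473)
rvec = θ·k = (-0.538720, +0.364593, -0.421154)

rvec=(-0.5387, 0.3646, -0.4212) tvec=(-0.0176, -0.0384, 0.4944)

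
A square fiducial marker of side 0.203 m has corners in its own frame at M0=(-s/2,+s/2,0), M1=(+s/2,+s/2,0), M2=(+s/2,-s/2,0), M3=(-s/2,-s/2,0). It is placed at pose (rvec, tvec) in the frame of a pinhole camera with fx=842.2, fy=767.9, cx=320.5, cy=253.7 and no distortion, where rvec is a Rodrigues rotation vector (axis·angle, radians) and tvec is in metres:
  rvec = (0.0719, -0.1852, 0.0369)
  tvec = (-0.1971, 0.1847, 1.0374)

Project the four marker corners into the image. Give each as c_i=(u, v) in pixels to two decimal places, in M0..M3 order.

Intrinsics K: fx=842.2, fy=767.9, cx=320.5, cy=253.7
Marker side s = 0.203 m; corners in marker frame (Z=0):
  M0 = (-0.1015, +0.1015, 0)
  M1 = (+0.1015, +0.1015, 0)
  M2 = (+0.1015, -0.1015, 0)
  M3 = (-0.1015, -0.1015, 0)
rvec = (0.0719, -0.1852, 0.0369), |rvec| = θ = 0.20206 rad = 11.577°
Rodrigues: sinθ=0.20069, 1−cosθ=0.02035; R = I + sinθ·[k]× + (1−cosθ)·[k]×²:
    [+0.98223 -0.04328 -0.18262]
    [+0.03001 +0.99675 -0.07482]
    [+0.18526 +0.06801 +0.98033]
t = (-0.1971, 0.1847, 1.0374) m
M0: Pc = R·M0+t = (-0.30119, +0.28282, +1.02550); u = 842.2·(-0.30119)/1.02550 + 320.5 = 73.1451, v = 767.9·(+0.28282)/1.02550 + 253.7 = 465.4799
M1: Pc = R·M1+t = (-0.10180, +0.28892, +1.06311); u = 842.2·(-0.10180)/1.06311 + 320.5 = 239.8558, v = 767.9·(+0.28892)/1.06311 + 253.7 = 462.3889
M2: Pc = R·M2+t = (-0.09301, +0.08658, +1.04930); u = 842.2·(-0.09301)/1.04930 + 320.5 = 245.8473, v = 767.9·(+0.08658)/1.04930 + 253.7 = 317.0586
M3: Pc = R·M3+t = (-0.29240, +0.08048, +1.01169); u = 842.2·(-0.29240)/1.01169 + 320.5 = 77.0845, v = 767.9·(+0.08048)/1.01169 + 253.7 = 314.7893

c0=(73.15, 465.48) c1=(239.86, 462.39) c2=(245.85, 317.06) c3=(77.08, 314.79)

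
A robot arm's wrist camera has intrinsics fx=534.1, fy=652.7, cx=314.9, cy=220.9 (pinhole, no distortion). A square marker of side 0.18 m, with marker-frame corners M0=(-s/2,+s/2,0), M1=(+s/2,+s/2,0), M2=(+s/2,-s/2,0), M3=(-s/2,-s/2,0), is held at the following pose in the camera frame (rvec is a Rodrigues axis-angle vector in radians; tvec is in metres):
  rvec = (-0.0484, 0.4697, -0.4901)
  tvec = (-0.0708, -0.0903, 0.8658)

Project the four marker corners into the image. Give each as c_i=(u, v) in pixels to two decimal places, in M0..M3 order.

Intrinsics K: fx=534.1, fy=652.7, cx=314.9, cy=220.9
Marker side s = 0.18 m; corners in marker frame (Z=0):
  M0 = (-0.0900, +0.0900, 0)
  M1 = (+0.0900, +0.0900, 0)
  M2 = (+0.0900, -0.0900, 0)
  M3 = (-0.0900, -0.0900, 0)
rvec = (-0.0484, 0.4697, -0.4901), |rvec| = θ = 0.68056 rad = 38.993°
Rodrigues: sinθ=0.62923, 1−cosθ=0.22278; R = I + sinθ·[k]× + (1−cosθ)·[k]×²:
    [+0.77835 +0.44220 +0.44568]
    [-0.46407 +0.88334 -0.06598]
    [-0.42286 -0.15547 +0.89276]
t = (-0.0708, -0.0903, 0.8658) m
M0: Pc = R·M0+t = (-0.10105, +0.03097, +0.88986); u = 534.1·(-0.10105)/0.88986 + 314.9 = 254.2474, v = 652.7·(+0.03097)/0.88986 + 220.9 = 243.6135
M1: Pc = R·M1+t = (+0.03905, -0.05257, +0.81375); u = 534.1·(+0.03905)/0.81375 + 314.9 = 340.5298, v = 652.7·(-0.05257)/0.81375 + 220.9 = 178.7376
M2: Pc = R·M2+t = (-0.04055, -0.21157, +0.84174); u = 534.1·(-0.04055)/0.84174 + 314.9 = 289.1723, v = 652.7·(-0.21157)/0.84174 + 220.9 = 56.8465
M3: Pc = R·M3+t = (-0.18065, -0.12803, +0.91785); u = 534.1·(-0.18065)/0.91785 + 314.9 = 209.7796, v = 652.7·(-0.12803)/0.91785 + 220.9 = 129.8525

c0=(254.25, 243.61) c1=(340.53, 178.74) c2=(289.17, 56.85) c3=(209.78, 129.85)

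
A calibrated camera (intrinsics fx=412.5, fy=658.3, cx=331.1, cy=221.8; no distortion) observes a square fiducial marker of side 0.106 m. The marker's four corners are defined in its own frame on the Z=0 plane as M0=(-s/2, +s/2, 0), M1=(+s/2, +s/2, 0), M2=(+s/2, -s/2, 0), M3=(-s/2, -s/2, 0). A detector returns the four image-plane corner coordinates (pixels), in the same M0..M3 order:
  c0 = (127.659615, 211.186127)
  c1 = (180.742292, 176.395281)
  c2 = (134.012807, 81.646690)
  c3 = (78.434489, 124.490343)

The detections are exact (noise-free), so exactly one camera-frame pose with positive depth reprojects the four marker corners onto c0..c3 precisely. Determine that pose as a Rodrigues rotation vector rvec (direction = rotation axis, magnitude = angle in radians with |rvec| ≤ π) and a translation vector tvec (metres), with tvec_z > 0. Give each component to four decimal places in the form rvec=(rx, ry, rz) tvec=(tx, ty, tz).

rvec=(0.6185, 0.1906, -0.4022) tvec=(-0.2991, -0.0662, 0.6154)

Intrinsics K: fx=412.5, fy=658.3, cx=331.1, cy=221.8
Marker side s = 0.106 m; corners in marker frame (Z=0):
  M0 = (-0.0530, +0.0530, 0)
  M1 = (+0.0530, +0.0530, 0)
  M2 = (+0.0530, -0.0530, 0)
  M3 = (-0.0530, -0.0530, 0)
Detected image corners:
  c0 = (127.659615, 211.186127) px
  c1 = (180.742292, 176.395281) px
  c2 = (134.012807, 81.646690) px
  c3 = (78.434489, 124.490343) px
Planar DLT: solve 8×8 A·h = b for H (H[2,2]=1):
  H  [+450.40587 +563.74792 +130.61324]
  H  [-434.72197 +981.26024 +150.96276]
  H  [-0.47319 +0.85120 +1.00000]
B = K⁻¹H; ‖b₁‖=1.625043, ‖b₂‖=1.625043; λ = 2/(‖b₁‖+‖b₂‖) = 0.615368, sign → tz>0 ⇒ λ=+0.615368
r₁ = λ·B[:,0] = (+0.90564,-0.30826,-0.29119); r₂ = λ·B[:,1] = (+0.42056,+0.74078,+0.52380)
r₃ = r₁×r₂ = (+0.05424,-0.59684,+0.80053); SVD([r₁ r₂ r₃]) → R = UVᵀ:
  R  [+0.90564 +0.42056 +0.05424]
  R  [-0.30826 +0.74078 -0.59684]
  R  [-0.29119 +0.52380 +0.80053]
t = (-0.29909, -0.06622, +0.61537) m
tr R = 2.446951; θ = arccos((tr R − 1)/2) = 0.761973 rad = 43.658°
axis k = ((R−Rᵀ)₃₂, (R−Rᵀ)₁₃, (R−Rᵀ)₂₁) / (2 sinθ) = (+0.811645, +0.250179, -0.527867)
rvec = θ·k = (+0.618451, +0.190629, -0.402220)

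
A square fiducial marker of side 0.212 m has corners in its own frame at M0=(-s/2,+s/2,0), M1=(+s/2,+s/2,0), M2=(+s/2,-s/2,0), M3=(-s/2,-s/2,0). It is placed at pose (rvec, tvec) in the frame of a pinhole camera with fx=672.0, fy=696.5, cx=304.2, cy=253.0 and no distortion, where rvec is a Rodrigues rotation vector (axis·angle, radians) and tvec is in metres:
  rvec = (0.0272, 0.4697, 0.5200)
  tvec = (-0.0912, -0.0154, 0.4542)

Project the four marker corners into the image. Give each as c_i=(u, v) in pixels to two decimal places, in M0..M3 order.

Intrinsics K: fx=672.0, fy=696.5, cx=304.2, cy=253.0
Marker side s = 0.212 m; corners in marker frame (Z=0):
  M0 = (-0.1060, +0.1060, 0)
  M1 = (+0.1060, +0.1060, 0)
  M2 = (+0.1060, -0.1060, 0)
  M3 = (-0.1060, -0.1060, 0)
rvec = (0.0272, 0.4697, 0.5200), |rvec| = θ = 0.70125 rad = 40.179°
Rodrigues: sinθ=0.64518, 1−cosθ=0.23597; R = I + sinθ·[k]× + (1−cosθ)·[k]×²:
    [+0.76439 -0.47229 +0.43893]
    [+0.48455 +0.86990 +0.09217]
    [-0.42535 +0.14222 +0.89378]
t = (-0.0912, -0.0154, 0.4542) m
M0: Pc = R·M0+t = (-0.22229, +0.02545, +0.51436); u = 672.0·(-0.22229)/0.51436 + 304.2 = 13.7880, v = 696.5·(+0.02545)/0.51436 + 253.0 = 287.4577
M1: Pc = R·M1+t = (-0.06024, +0.12817, +0.42419); u = 672.0·(-0.06024)/0.42419 + 304.2 = 208.7722, v = 696.5·(+0.12817)/0.42419 + 253.0 = 463.4514
M2: Pc = R·M2+t = (+0.03989, -0.05625, +0.39404); u = 672.0·(+0.03989)/0.39404 + 304.2 = 372.2251, v = 696.5·(-0.05625)/0.39404 + 253.0 = 153.5779
M3: Pc = R·M3+t = (-0.12216, -0.15897, +0.48421); u = 672.0·(-0.12216)/0.48421 + 304.2 = 134.6596, v = 696.5·(-0.15897)/0.48421 + 253.0 = 24.3330

c0=(13.79, 287.46) c1=(208.77, 463.45) c2=(372.23, 153.58) c3=(134.66, 24.33)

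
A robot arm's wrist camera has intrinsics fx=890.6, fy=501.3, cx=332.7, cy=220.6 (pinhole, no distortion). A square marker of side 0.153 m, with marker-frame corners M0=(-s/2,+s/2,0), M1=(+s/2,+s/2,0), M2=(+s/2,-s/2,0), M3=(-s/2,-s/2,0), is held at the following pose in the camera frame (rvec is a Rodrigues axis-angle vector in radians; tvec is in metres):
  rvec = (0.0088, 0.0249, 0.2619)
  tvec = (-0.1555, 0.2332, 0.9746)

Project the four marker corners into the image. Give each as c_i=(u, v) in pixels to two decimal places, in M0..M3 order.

Intrinsics K: fx=890.6, fy=501.3, cx=332.7, cy=220.6
Marker side s = 0.153 m; corners in marker frame (Z=0):
  M0 = (-0.0765, +0.0765, 0)
  M1 = (+0.0765, +0.0765, 0)
  M2 = (+0.0765, -0.0765, 0)
  M3 = (-0.0765, -0.0765, 0)
rvec = (0.0088, 0.0249, 0.2619), |rvec| = θ = 0.26323 rad = 15.082°
Rodrigues: sinθ=0.26020, 1−cosθ=0.03444; R = I + sinθ·[k]× + (1−cosθ)·[k]×²:
    [+0.96559 -0.25878 +0.02576]
    [+0.25899 +0.96586 -0.00546]
    [-0.02347 +0.01194 +0.99965]
t = (-0.1555, 0.2332, 0.9746) m
M0: Pc = R·M0+t = (-0.24916, +0.28728, +0.97731); u = 890.6·(-0.24916)/0.97731 + 332.7 = 105.6420, v = 501.3·(+0.28728)/0.97731 + 220.6 = 367.9548
M1: Pc = R·M1+t = (-0.10143, +0.32690, +0.97372); u = 890.6·(-0.10143)/0.97372 + 332.7 = 239.9296, v = 501.3·(+0.32690)/0.97372 + 220.6 = 388.8990
M2: Pc = R·M2+t = (-0.06184, +0.17912, +0.97189); u = 890.6·(-0.06184)/0.97189 + 332.7 = 276.0364, v = 501.3·(+0.17912)/0.97189 + 220.6 = 312.9922
M3: Pc = R·M3+t = (-0.20957, +0.13950, +0.97548); u = 890.6·(-0.20957)/0.97548 + 332.7 = 141.3645, v = 501.3·(+0.13950)/0.97548 + 220.6 = 292.2882

c0=(105.64, 367.95) c1=(239.93, 388.90) c2=(276.04, 312.99) c3=(141.36, 292.29)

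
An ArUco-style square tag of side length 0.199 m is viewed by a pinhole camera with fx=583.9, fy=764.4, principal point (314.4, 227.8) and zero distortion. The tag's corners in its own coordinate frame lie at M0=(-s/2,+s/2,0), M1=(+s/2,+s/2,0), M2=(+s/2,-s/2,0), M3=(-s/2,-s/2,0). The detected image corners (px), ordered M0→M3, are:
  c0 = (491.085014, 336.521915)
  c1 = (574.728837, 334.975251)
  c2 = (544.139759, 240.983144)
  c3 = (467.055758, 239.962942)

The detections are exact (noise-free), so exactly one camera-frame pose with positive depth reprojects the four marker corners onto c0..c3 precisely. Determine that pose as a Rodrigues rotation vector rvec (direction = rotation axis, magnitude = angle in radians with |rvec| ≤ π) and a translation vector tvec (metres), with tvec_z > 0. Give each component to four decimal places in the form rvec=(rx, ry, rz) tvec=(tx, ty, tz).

Intrinsics K: fx=583.9, fy=764.4, cx=314.4, cy=227.8
Marker side s = 0.199 m; corners in marker frame (Z=0):
  M0 = (-0.0995, +0.0995, 0)
  M1 = (+0.0995, +0.0995, 0)
  M2 = (+0.0995, -0.0995, 0)
  M3 = (-0.0995, -0.0995, 0)
Detected image corners:
  c0 = (491.085014, 336.521915) px
  c1 = (574.728837, 334.975251) px
  c2 = (544.139759, 240.983144) px
  c3 = (467.055758, 239.962942) px
Planar DLT: solve 8×8 A·h = b for H (H[2,2]=1):
  H  [+472.73616 -99.20328 +519.16938]
  H  [+37.61263 +347.37567 +285.94877]
  H  [+0.13413 -0.45576 +1.00000]
B = K⁻¹H; ‖b₁‖=0.749554, ‖b₂‖=0.749554; λ = 2/(‖b₁‖+‖b₂‖) = 1.334126, sign → tz>0 ⇒ λ=+1.334126
r₁ = λ·B[:,0] = (+0.98378,+0.01232,+0.17894); r₂ = λ·B[:,1] = (+0.10073,+0.78749,-0.60804)
r₃ = r₁×r₂ = (-0.14840,+0.61621,+0.77348); SVD([r₁ r₂ r₃]) → R = UVᵀ:
  R  [+0.98378 +0.10073 -0.14840]
  R  [+0.01232 +0.78749 +0.61621]
  R  [+0.17894 -0.60804 +0.77348]
t = (+0.46787, +0.10149, +1.33413) m
tr R = 2.544745; θ = arccos((tr R − 1)/2) = 0.688228 rad = 39.433°
axis k = ((R−Rᵀ)₃₂, (R−Rᵀ)₁₃, (R−Rᵀ)₂₁) / (2 sinθ) = (-0.963720, -0.257682, -0.069599)
rvec = θ·k = (-0.663259, -0.177344, -0.047900)

rvec=(-0.6633, -0.1773, -0.0479) tvec=(0.4679, 0.1015, 1.3341)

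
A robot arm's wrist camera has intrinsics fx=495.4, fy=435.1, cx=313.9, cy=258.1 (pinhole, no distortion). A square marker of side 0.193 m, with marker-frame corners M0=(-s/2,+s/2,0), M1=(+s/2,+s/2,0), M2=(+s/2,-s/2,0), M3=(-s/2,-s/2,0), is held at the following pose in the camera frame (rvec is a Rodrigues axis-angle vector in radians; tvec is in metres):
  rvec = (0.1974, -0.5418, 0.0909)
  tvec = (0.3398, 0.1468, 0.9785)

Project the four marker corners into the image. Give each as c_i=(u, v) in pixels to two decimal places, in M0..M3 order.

Intrinsics K: fx=495.4, fy=435.1, cx=313.9, cy=258.1
Marker side s = 0.193 m; corners in marker frame (Z=0):
  M0 = (-0.0965, +0.0965, 0)
  M1 = (+0.0965, +0.0965, 0)
  M2 = (+0.0965, -0.0965, 0)
  M3 = (-0.0965, -0.0965, 0)
rvec = (0.1974, -0.5418, 0.0909), |rvec| = θ = 0.58376 rad = 33.447°
Rodrigues: sinθ=0.55117, 1−cosθ=0.16560; R = I + sinθ·[k]× + (1−cosθ)·[k]×²:
    [+0.85333 -0.13780 -0.50283]
    [+0.03385 +0.97705 -0.21031]
    [+0.52027 +0.16244 +0.83841]
t = (0.3398, 0.1468, 0.9785) m
M0: Pc = R·M0+t = (+0.24416, +0.23782, +0.94397); u = 495.4·(+0.24416)/0.94397 + 313.9 = 442.0342, v = 435.1·(+0.23782)/0.94397 + 258.1 = 367.7167
M1: Pc = R·M1+t = (+0.40885, +0.24435, +1.04438); u = 495.4·(+0.40885)/1.04438 + 313.9 = 507.8365, v = 435.1·(+0.24435)/1.04438 + 258.1 = 359.8994
M2: Pc = R·M2+t = (+0.43544, +0.05578, +1.01303); u = 495.4·(+0.43544)/1.01303 + 313.9 = 526.8444, v = 435.1·(+0.05578)/1.01303 + 258.1 = 282.0583
M3: Pc = R·M3+t = (+0.27075, +0.04925, +0.91262); u = 495.4·(+0.27075)/0.91262 + 313.9 = 460.8728, v = 435.1·(+0.04925)/0.91262 + 258.1 = 281.5796

c0=(442.03, 367.72) c1=(507.84, 359.90) c2=(526.84, 282.06) c3=(460.87, 281.58)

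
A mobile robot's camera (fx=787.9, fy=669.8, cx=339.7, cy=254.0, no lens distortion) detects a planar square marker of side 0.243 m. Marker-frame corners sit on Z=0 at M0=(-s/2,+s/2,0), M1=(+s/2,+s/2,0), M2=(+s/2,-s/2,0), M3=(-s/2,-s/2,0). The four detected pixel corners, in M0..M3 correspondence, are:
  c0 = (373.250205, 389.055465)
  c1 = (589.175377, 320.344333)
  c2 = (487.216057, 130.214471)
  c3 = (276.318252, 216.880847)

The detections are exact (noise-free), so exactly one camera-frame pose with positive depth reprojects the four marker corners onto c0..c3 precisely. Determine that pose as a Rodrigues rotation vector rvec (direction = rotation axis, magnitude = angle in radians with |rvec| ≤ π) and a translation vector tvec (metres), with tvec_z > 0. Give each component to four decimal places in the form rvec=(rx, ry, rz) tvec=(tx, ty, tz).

Intrinsics K: fx=787.9, fy=669.8, cx=339.7, cy=254.0
Marker side s = 0.243 m; corners in marker frame (Z=0):
  M0 = (-0.1215, +0.1215, 0)
  M1 = (+0.1215, +0.1215, 0)
  M2 = (+0.1215, -0.1215, 0)
  M3 = (-0.1215, -0.1215, 0)
Detected image corners:
  c0 = (373.250205, 389.055465) px
  c1 = (589.175377, 320.344333) px
  c2 = (487.216057, 130.214471) px
  c3 = (276.318252, 216.880847) px
Planar DLT: solve 8×8 A·h = b for H (H[2,2]=1):
  H  [+716.69683 +442.26041 +427.10224]
  H  [-418.29988 +764.30081 +266.74590]
  H  [-0.37460 +0.07761 +1.00000]
B = K⁻¹H; ‖b₁‖=1.233057, ‖b₂‖=1.233057; λ = 2/(‖b₁‖+‖b₂‖) = 0.810993, sign → tz>0 ⇒ λ=+0.810993
r₁ = λ·B[:,0] = (+0.86868,-0.39127,-0.30380); r₂ = λ·B[:,1] = (+0.42808,+0.90154,+0.06294)
r₃ = r₁×r₂ = (+0.24926,-0.18473,+0.95065); SVD([r₁ r₂ r₃]) → R = UVᵀ:
  R  [+0.86868 +0.42808 +0.24926]
  R  [-0.39127 +0.90154 -0.18473]
  R  [-0.30380 +0.06294 +0.95065]
t = (+0.08996, +0.01543, +0.81099) m
tr R = 2.720883; θ = arccos((tr R − 1)/2) = 0.534661 rad = 30.634°
axis k = ((R−Rᵀ)₃₂, (R−Rᵀ)₁₃, (R−Rᵀ)₂₁) / (2 sinθ) = (+0.243035, +0.542696, -0.804000)
rvec = θ·k = (+0.129941, +0.290158, -0.429867)

rvec=(0.1299, 0.2902, -0.4299) tvec=(0.0900, 0.0154, 0.8110)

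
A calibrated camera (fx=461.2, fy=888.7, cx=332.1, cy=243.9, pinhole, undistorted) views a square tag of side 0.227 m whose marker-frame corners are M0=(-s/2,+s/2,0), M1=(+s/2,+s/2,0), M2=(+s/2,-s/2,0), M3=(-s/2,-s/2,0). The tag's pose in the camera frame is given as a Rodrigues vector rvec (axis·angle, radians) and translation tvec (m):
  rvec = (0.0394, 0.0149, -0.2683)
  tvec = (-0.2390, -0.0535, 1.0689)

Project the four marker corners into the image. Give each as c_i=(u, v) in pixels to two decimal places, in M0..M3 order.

Intrinsics K: fx=461.2, fy=888.7, cx=332.1, cy=243.9
Marker side s = 0.227 m; corners in marker frame (Z=0):
  M0 = (-0.1135, +0.1135, 0)
  M1 = (+0.1135, +0.1135, 0)
  M2 = (+0.1135, -0.1135, 0)
  M3 = (-0.1135, -0.1135, 0)
rvec = (0.0394, 0.0149, -0.2683), |rvec| = θ = 0.27159 rad = 15.561°
Rodrigues: sinθ=0.26826, 1−cosθ=0.03665; R = I + sinθ·[k]× + (1−cosθ)·[k]×²:
    [+0.96412 +0.26531 +0.00946]
    [-0.26472 +0.96346 -0.04090]
    [-0.01997 +0.03693 +0.99912]
t = (-0.2390, -0.0535, 1.0689) m
M0: Pc = R·M0+t = (-0.31832, +0.08590, +1.07536); u = 461.2·(-0.31832)/1.07536 + 332.1 = 195.5809, v = 888.7·(+0.08590)/1.07536 + 243.9 = 314.8883
M1: Pc = R·M1+t = (-0.09946, +0.02581, +1.07082); u = 461.2·(-0.09946)/1.07082 + 332.1 = 289.2628, v = 888.7·(+0.02581)/1.07082 + 243.9 = 265.3173
M2: Pc = R·M2+t = (-0.15968, -0.19290, +1.06244); u = 461.2·(-0.15968)/1.06244 + 332.1 = 262.7817, v = 888.7·(-0.19290)/1.06244 + 243.9 = 82.5465
M3: Pc = R·M3+t = (-0.37854, -0.13281, +1.06698); u = 461.2·(-0.37854)/1.06698 + 332.1 = 168.4763, v = 888.7·(-0.13281)/1.06698 + 243.9 = 133.2835

c0=(195.58, 314.89) c1=(289.26, 265.32) c2=(262.78, 82.55) c3=(168.48, 133.28)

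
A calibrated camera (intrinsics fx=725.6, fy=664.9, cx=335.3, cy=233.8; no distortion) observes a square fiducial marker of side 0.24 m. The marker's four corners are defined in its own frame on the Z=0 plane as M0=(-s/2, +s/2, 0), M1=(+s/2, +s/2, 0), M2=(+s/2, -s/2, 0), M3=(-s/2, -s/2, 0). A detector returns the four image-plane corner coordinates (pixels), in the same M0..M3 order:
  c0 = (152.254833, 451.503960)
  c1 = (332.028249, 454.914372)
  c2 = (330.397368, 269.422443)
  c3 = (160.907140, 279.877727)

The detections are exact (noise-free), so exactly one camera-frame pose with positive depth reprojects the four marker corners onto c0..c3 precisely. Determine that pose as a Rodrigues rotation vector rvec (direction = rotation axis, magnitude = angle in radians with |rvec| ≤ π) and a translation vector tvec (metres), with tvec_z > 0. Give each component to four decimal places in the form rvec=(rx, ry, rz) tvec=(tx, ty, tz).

rvec=(-0.2283, 0.3124, -0.0459) tvec=(-0.1191, 0.1748, 0.9113)

Intrinsics K: fx=725.6, fy=664.9, cx=335.3, cy=233.8
Marker side s = 0.24 m; corners in marker frame (Z=0):
  M0 = (-0.1200, +0.1200, 0)
  M1 = (+0.1200, +0.1200, 0)
  M2 = (+0.1200, -0.1200, 0)
  M3 = (-0.1200, -0.1200, 0)
Detected image corners:
  c0 = (152.254833, 451.503960) px
  c1 = (332.028249, 454.914372) px
  c2 = (330.397368, 269.422443) px
  c3 = (160.907140, 279.877727) px
Planar DLT: solve 8×8 A·h = b for H (H[2,2]=1):
  H  [+646.85847 -76.92445 +240.50771]
  H  [-135.11043 +651.16219 +361.29969]
  H  [-0.32853 -0.25196 +1.00000]
B = K⁻¹H; ‖b₁‖=1.097304, ‖b₂‖=1.097304; λ = 2/(‖b₁‖+‖b₂‖) = 0.911324, sign → tz>0 ⇒ λ=+0.911324
r₁ = λ·B[:,0] = (+0.95078,-0.07991,-0.29939); r₂ = λ·B[:,1] = (+0.00949,+0.97324,-0.22962)
r₃ = r₁×r₂ = (+0.30973,+0.21547,+0.92609); SVD([r₁ r₂ r₃]) → R = UVᵀ:
  R  [+0.95078 +0.00949 +0.30973]
  R  [-0.07991 +0.97324 +0.21547]
  R  [-0.29939 -0.22962 +0.92609]
t = (-0.11906, +0.17475, +0.91132) m
tr R = 2.850101; θ = arccos((tr R − 1)/2) = 0.389627 rad = 22.324°
axis k = ((R−Rᵀ)₃₂, (R−Rᵀ)₁₃, (R−Rᵀ)₂₁) / (2 sinθ) = (-0.585883, +0.801806, -0.117680)
rvec = θ·k = (-0.228276, +0.312405, -0.045851)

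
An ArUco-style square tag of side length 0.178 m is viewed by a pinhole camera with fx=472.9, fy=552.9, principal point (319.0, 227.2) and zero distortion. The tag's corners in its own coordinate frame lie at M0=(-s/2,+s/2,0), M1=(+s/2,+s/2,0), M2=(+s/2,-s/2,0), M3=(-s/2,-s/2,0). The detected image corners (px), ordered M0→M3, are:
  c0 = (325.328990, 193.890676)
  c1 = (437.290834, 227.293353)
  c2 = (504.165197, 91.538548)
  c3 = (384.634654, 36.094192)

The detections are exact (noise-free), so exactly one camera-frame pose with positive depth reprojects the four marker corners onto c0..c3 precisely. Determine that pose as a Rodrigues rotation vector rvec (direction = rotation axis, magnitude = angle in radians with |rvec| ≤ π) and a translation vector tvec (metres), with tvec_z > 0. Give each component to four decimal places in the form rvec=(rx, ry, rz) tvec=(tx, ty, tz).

rvec=(0.5163, -0.3267, 0.3110) tvec=(0.1212, -0.0917, 0.6027)

Intrinsics K: fx=472.9, fy=552.9, cx=319.0, cy=227.2
Marker side s = 0.178 m; corners in marker frame (Z=0):
  M0 = (-0.0890, +0.0890, 0)
  M1 = (+0.0890, +0.0890, 0)
  M2 = (+0.0890, -0.0890, 0)
  M3 = (-0.0890, -0.0890, 0)
Detected image corners:
  c0 = (325.328990, 193.890676) px
  c1 = (437.290834, 227.293353) px
  c2 = (504.165197, 91.538548) px
  c3 = (384.634654, 36.094192) px
Planar DLT: solve 8×8 A·h = b for H (H[2,2]=1):
  H  [+908.49938 -62.46899 +414.09989]
  H  [+331.92494 +918.54320 +143.08502]
  H  [+0.62875 +0.71008 +1.00000]
B = K⁻¹H; ‖b₁‖=1.659293, ‖b₂‖=1.659293; λ = 2/(‖b₁‖+‖b₂‖) = 0.602666, sign → tz>0 ⇒ λ=+0.602666
r₁ = λ·B[:,0] = (+0.90219,+0.20609,+0.37893); r₂ = λ·B[:,1] = (-0.36828,+0.82537,+0.42794)
r₃ = r₁×r₂ = (-0.22456,-0.52563,+0.82054); SVD([r₁ r₂ r₃]) → R = UVᵀ:
  R  [+0.90219 -0.36828 -0.22456]
  R  [+0.20609 +0.82537 -0.52563]
  R  [+0.37893 +0.42794 +0.82054]
t = (+0.12120, -0.09169, +0.60267) m
tr R = 2.548094; θ = arccos((tr R − 1)/2) = 0.685588 rad = 39.281°
axis k = ((R−Rᵀ)₃₂, (R−Rᵀ)₁₃, (R−Rᵀ)₂₁) / (2 sinθ) = (+0.753065, -0.476593, +0.453599)
rvec = θ·k = (+0.516292, -0.326746, +0.310982)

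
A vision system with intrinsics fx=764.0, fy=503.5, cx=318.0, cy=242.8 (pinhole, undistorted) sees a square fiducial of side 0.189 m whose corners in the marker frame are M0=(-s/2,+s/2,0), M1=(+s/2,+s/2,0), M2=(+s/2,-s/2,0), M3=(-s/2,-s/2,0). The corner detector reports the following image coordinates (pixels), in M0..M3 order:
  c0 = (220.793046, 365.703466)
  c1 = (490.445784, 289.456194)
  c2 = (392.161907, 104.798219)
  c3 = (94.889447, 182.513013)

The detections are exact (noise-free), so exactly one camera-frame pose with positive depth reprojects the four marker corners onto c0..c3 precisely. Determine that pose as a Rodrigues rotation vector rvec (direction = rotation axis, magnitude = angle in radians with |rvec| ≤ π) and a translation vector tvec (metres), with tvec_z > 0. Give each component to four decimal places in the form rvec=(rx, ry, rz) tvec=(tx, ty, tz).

rvec=(0.2007, -0.1117, -0.3837) tvec=(-0.0086, -0.0035, 0.4712)

Intrinsics K: fx=764.0, fy=503.5, cx=318.0, cy=242.8
Marker side s = 0.189 m; corners in marker frame (Z=0):
  M0 = (-0.0945, +0.0945, 0)
  M1 = (+0.0945, +0.0945, 0)
  M2 = (+0.0945, -0.0945, 0)
  M3 = (-0.0945, -0.0945, 0)
Detected image corners:
  c0 = (220.793046, 365.703466) px
  c1 = (490.445784, 289.456194) px
  c2 = (392.161907, 104.798219) px
  c3 = (94.889447, 182.513013) px
Planar DLT: solve 8×8 A·h = b for H (H[2,2]=1):
  H  [+1541.25949 +728.86074 +303.98567]
  H  [-372.05275 +1080.79394 +239.04457]
  H  [+0.14891 +0.45665 +1.00000]
B = K⁻¹H; ‖b₁‖=2.122018, ‖b₂‖=2.122018; λ = 2/(‖b₁‖+‖b₂‖) = 0.471249, sign → tz>0 ⇒ λ=+0.471249
r₁ = λ·B[:,0] = (+0.92147,-0.38206,+0.07018); r₂ = λ·B[:,1] = (+0.36000,+0.90779,+0.21520)
r₃ = r₁×r₂ = (-0.14592,-0.17303,+0.97405); SVD([r₁ r₂ r₃]) → R = UVᵀ:
  R  [+0.92147 +0.36000 -0.14592]
  R  [-0.38206 +0.90779 -0.17303]
  R  [+0.07018 +0.21520 +0.97405]
t = (-0.00864, -0.00351, +0.47125) m
tr R = 2.803307; θ = arccos((tr R − 1)/2) = 0.447218 rad = 25.624°
axis k = ((R−Rᵀ)₃₂, (R−Rᵀ)₁₃, (R−Rᵀ)₂₁) / (2 sinθ) = (+0.448864, -0.249849, -0.857960)
rvec = θ·k = (+0.200740, -0.111737, -0.383696)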